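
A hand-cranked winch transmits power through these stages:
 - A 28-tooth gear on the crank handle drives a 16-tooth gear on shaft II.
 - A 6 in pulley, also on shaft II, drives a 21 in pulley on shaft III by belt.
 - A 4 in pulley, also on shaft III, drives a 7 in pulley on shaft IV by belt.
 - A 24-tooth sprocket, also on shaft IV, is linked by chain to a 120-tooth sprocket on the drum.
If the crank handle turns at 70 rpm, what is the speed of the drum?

gear mesh 16/28 = 0.57143 → 70/0.57143 = 122.5 rpm
belt 21/6 = 3.5 → 122.5/3.5 = 35 rpm
belt 7/4 = 1.75 → 35/1.75 = 20 rpm
chain 120/24 = 5 → 20/5 = 4 rpm

4 rpm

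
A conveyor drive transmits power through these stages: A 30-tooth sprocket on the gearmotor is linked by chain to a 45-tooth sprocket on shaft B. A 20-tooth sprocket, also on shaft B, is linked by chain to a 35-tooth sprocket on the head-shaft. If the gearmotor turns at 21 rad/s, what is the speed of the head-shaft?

the gearmotor → shaft B (chain, 45/30): 21 ÷ 1.5 = 14 rad/s
shaft B → the head-shaft (chain, 35/20): 14 ÷ 1.75 = 8 rad/s

8 rad/s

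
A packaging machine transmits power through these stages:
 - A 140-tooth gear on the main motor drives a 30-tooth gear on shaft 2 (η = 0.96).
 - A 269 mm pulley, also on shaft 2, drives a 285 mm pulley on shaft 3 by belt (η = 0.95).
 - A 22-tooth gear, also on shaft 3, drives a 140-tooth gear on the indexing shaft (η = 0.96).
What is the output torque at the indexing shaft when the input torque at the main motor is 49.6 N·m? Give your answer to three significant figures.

62.7 N·m

Gear mesh: ratio = 30/140 = 0.21429; torque at shaft 2 = 49.6 × 0.21429 × 0.96 = 10.203 N·m.
Belt: ratio = 285/269 = 1.0595; torque at shaft 3 = 10.203 × 1.0595 × 0.95 = 10.27 N·m.
Gear mesh: ratio = 140/22 = 6.3636; torque at the indexing shaft = 10.27 × 6.3636 × 0.96 = 62.739 N·m.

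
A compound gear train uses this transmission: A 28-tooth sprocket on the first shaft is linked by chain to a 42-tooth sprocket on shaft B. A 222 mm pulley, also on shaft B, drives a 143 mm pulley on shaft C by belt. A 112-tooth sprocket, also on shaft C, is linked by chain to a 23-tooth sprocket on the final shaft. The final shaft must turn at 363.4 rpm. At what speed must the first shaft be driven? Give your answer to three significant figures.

72.1 rpm

Overall ratio R = 1.5 × 0.64414 × 0.20536 = 0.19842.
Required input speed = output speed × R = 363.4 × 0.19842 = 72.106 rpm.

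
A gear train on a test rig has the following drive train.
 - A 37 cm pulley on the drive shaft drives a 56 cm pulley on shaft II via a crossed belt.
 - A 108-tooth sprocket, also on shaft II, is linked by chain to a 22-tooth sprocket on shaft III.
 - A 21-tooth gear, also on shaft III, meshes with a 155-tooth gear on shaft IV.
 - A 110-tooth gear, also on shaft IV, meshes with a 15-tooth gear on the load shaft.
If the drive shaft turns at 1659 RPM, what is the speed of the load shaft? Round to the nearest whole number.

5346 RPM

Belt: ratio = 56/37 = 1.5135, so shaft II turns at 1659 / 1.5135 = 1096.1 RPM.
Chain: ratio = 22/108 = 0.2037, so shaft III turns at 1096.1 / 0.2037 = 5381 RPM.
Gear mesh: ratio = 155/21 = 7.381, so shaft IV turns at 5381 / 7.381 = 729.04 RPM.
Gear mesh: ratio = 15/110 = 0.13636, so the load shaft turns at 729.04 / 0.13636 = 5346.3 RPM.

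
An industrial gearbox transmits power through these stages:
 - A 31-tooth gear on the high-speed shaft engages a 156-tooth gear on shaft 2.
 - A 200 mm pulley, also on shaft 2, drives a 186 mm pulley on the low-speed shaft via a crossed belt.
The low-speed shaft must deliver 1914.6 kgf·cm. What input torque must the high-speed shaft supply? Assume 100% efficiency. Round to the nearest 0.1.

409.1 kgf·cm

Overall ratio R = 5.0323 × 0.93 = 4.68.
Input torque = output torque / R = 1914.6 / 4.68 = 409.1 kgf·cm.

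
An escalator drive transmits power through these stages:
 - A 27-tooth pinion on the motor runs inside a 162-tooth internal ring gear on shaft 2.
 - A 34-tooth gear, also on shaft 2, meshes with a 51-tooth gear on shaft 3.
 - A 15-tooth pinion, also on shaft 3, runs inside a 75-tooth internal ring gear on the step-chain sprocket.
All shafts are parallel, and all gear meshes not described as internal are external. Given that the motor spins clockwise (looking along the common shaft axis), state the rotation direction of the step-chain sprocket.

counterclockwise

the motor → shaft 2: internal mesh, same direction → CW.
shaft 2 → shaft 3: external mesh, 1 reversal → CCW.
shaft 3 → the step-chain sprocket: internal mesh, same direction → CCW.
1 reversal in total — an odd number — so the step-chain sprocket turns opposite to the motor.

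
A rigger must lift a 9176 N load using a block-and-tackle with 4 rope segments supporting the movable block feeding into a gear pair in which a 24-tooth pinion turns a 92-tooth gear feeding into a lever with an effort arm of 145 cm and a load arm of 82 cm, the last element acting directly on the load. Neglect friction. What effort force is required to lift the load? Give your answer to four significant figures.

338.4 N

Block-and-tackle MA = number of supporting rope parts = 4.
Gear pair MA = 92/24 = 3.8333.
Lever MA = effort arm / load arm = 145/82 = 1.7683.
Combined ideal MA = 4 × 3.8333 × 1.7683 = 27.114.
Effort = load / MA = 9176 / 27.114 = 338.43 N.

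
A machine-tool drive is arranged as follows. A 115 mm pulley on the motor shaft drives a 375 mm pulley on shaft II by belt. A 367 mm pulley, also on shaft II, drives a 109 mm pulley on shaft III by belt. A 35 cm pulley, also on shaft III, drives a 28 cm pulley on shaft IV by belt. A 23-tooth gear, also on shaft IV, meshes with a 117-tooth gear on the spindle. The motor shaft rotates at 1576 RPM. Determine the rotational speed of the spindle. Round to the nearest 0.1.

Belt: ratio = 375/115 = 3.2609, so shaft II turns at 1576 / 3.2609 = 483.31 RPM.
Belt: ratio = 109/367 = 0.297, so shaft III turns at 483.31 / 0.297 = 1627.3 RPM.
Belt: ratio = 28/35 = 0.8, so shaft IV turns at 1627.3 / 0.8 = 2034.1 RPM.
Gear mesh: ratio = 117/23 = 5.087, so the spindle turns at 2034.1 / 5.087 = 399.87 RPM.

399.9 RPM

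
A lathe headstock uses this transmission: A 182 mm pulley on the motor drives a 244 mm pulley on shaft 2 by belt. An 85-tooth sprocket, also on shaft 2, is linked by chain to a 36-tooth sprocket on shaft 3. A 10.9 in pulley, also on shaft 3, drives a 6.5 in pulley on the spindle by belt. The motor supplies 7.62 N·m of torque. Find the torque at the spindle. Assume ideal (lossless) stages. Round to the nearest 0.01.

belt 244/182 = 1.3407 → τ = 7.62·1.3407 = 10.216 N·m
chain 36/85 = 0.42353 → τ = 10.216·0.42353 = 4.3267 N·m
belt 6.5/10.9 = 0.59633 → τ = 4.3267·0.59633 = 2.5801 N·m

2.58 N·m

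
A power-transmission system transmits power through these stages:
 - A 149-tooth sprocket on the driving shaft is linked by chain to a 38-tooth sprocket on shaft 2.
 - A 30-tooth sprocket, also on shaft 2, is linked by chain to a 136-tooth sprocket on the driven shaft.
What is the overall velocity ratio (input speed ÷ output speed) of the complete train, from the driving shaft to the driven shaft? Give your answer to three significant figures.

1.16

Each stage contributes driven/driver: chain 38/149 = 0.25503, chain 136/30 = 4.5333.
Overall: 0.25503 × 4.5333 = 1.1562.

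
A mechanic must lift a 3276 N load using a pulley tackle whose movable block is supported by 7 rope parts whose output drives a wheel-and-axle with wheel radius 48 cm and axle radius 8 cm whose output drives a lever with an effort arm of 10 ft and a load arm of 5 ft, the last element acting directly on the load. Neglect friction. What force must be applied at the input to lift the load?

Block-and-tackle MA = number of supporting rope parts = 7.
Wheel-and-axle MA = R/r = 48/8 = 6.
Lever MA = effort arm / load arm = 10/5 = 2.
Combined ideal MA = 7 × 6 × 2 = 84.
Effort = load / MA = 3276 / 84 = 39 N.

39 N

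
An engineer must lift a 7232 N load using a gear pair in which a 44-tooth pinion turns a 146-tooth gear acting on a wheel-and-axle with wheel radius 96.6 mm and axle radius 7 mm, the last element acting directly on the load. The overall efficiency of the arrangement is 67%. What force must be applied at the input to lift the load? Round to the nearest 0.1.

235.7 N

Gear pair MA = 146/44 = 3.3182.
Wheel-and-axle MA = R/r = 96.6/7 = 13.8.
Combined ideal MA = 3.3182 × 13.8 = 45.791.
Actual MA = 45.791 × 0.67 = 30.68.
Effort = load / actual MA = 7232 / 30.68 = 235.72 N.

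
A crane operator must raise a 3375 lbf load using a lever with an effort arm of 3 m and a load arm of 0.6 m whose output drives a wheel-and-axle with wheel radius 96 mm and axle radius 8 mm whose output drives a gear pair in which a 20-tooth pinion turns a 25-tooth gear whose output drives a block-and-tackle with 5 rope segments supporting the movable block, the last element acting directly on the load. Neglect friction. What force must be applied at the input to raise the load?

Lever MA = effort arm / load arm = 3/0.6 = 5.
Wheel-and-axle MA = R/r = 96/8 = 12.
Gear pair MA = 25/20 = 1.25.
Block-and-tackle MA = number of supporting rope parts = 5.
Combined ideal MA = 5 × 12 × 1.25 × 5 = 375.
Effort = load / MA = 3375 / 375 = 9 lbf.

9 lbf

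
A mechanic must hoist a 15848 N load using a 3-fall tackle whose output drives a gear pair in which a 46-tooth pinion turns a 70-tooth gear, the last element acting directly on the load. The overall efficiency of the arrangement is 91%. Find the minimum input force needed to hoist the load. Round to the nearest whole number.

3815 N

Block-and-tackle MA = number of supporting rope parts = 3.
Gear pair MA = 70/46 = 1.5217.
Combined ideal MA = 3 × 1.5217 = 4.5652.
Actual MA = 4.5652 × 0.91 = 4.1543.
Effort = load / actual MA = 15848 / 4.1543 = 3814.8 N.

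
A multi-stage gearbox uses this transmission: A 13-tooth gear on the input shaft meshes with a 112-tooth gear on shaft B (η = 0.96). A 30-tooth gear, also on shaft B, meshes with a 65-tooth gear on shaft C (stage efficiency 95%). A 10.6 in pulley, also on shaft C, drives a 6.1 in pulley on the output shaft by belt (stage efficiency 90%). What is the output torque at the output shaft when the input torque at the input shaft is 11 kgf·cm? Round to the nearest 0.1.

Gear mesh: ratio = 112/13 = 8.6154; torque at shaft B = 11 × 8.6154 × 0.96 = 90.978 kgf·cm.
Gear mesh: ratio = 65/30 = 2.1667; torque at shaft C = 90.978 × 2.1667 × 0.95 = 187.26 kgf·cm.
Belt: ratio = 6.1/10.6 = 0.57547; torque at the output shaft = 187.26 × 0.57547 × 0.90 = 96.989 kgf·cm.

97.0 kgf·cm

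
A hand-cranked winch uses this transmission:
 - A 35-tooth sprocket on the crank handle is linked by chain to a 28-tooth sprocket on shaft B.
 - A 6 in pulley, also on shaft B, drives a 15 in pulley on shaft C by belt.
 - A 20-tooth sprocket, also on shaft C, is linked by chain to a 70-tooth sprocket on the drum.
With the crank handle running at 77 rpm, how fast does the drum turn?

the crank handle → shaft B (chain, 28/35): 77 ÷ 0.8 = 96.25 rpm
shaft B → shaft C (belt, 15/6): 96.25 ÷ 2.5 = 38.5 rpm
shaft C → the drum (chain, 70/20): 38.5 ÷ 3.5 = 11 rpm

11 rpm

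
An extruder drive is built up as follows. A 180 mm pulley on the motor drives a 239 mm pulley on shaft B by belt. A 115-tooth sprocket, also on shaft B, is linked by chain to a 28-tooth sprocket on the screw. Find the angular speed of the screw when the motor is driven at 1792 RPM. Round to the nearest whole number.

belt 239/180 = 1.3278 → 1792/1.3278 = 1349.6 RPM
chain 28/115 = 0.24348 → 1349.6/0.24348 = 5543.1 RPM

5543 RPM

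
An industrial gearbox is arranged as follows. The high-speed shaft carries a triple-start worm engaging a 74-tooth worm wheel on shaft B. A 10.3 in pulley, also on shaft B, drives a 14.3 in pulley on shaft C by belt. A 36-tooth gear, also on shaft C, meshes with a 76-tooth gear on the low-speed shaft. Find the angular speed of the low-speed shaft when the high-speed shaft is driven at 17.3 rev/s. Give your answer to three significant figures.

the high-speed shaft → shaft B (worm, 74/3): 17.3 ÷ 24.667 = 0.70135 rev/s
shaft B → shaft C (belt, 14.3/10.3): 0.70135 ÷ 1.3883 = 0.50517 rev/s
shaft C → the low-speed shaft (gear mesh, 76/36): 0.50517 ÷ 2.1111 = 0.23929 rev/s

0.239 rev/s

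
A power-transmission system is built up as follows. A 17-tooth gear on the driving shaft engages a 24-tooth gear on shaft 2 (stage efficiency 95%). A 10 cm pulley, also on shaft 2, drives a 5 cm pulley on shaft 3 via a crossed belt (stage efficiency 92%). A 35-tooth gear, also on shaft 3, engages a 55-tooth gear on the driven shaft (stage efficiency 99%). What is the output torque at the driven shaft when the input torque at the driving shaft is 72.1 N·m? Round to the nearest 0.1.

69.2 N·m

After the gear mesh (24/17): 72.1 × 1.4118 × 0.95 = 96.699 N·m
After the belt (5/10): 96.699 × 0.5 × 0.92 = 44.481 N·m
After the gear mesh (55/35): 44.481 × 1.5714 × 0.99 = 69.2 N·m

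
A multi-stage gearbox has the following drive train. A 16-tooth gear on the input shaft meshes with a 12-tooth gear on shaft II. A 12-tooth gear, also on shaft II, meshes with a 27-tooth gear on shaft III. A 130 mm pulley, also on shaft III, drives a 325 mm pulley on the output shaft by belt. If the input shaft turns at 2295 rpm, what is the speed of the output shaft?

the input shaft → shaft II (gear mesh, 12/16): 2295 ÷ 0.75 = 3060 rpm
shaft II → shaft III (gear mesh, 27/12): 3060 ÷ 2.25 = 1360 rpm
shaft III → the output shaft (belt, 325/130): 1360 ÷ 2.5 = 544 rpm

544 rpm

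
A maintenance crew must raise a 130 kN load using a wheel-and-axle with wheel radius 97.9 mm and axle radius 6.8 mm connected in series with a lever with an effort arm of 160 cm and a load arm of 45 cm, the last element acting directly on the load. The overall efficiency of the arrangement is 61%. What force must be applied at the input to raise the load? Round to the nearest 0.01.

4.16 kN

Wheel-and-axle MA = R/r = 97.9/6.8 = 14.397.
Lever MA = effort arm / load arm = 160/45 = 3.5556.
Combined ideal MA = 14.397 × 3.5556 = 51.19.
Actual MA = 51.19 × 0.61 = 31.226.
Effort = load / actual MA = 130 / 31.226 = 4.1632 kN.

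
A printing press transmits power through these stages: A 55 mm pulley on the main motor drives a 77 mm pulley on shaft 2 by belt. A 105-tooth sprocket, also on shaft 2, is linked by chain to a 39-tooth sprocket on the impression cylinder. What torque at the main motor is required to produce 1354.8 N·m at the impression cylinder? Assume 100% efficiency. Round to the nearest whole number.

2605 N·m

Overall ratio R = 1.4 × 0.37143 = 0.52.
Input torque = output torque / R = 1354.8 / 0.52 = 2605.4 N·m.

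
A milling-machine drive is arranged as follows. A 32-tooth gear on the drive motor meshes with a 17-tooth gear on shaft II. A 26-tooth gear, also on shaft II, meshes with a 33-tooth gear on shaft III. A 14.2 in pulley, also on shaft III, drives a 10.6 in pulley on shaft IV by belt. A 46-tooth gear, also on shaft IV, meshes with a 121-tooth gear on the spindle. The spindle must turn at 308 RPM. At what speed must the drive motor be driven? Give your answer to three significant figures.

Overall ratio R = 0.53125 × 1.2692 × 0.74648 × 2.6304 = 1.324.
Required input speed = output speed × R = 308 × 1.324 = 407.79 RPM.

408 RPM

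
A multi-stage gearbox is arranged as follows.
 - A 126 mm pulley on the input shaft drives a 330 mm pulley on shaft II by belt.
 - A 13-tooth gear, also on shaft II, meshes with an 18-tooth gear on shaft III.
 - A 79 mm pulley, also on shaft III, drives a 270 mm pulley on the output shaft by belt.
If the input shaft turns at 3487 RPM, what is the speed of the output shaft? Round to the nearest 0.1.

belt 330/126 = 2.619 → 3487/2.619 = 1331.4 RPM
gear mesh 18/13 = 1.3846 → 1331.4/1.3846 = 961.57 RPM
belt 270/79 = 3.4177 → 961.57/3.4177 = 281.35 RPM

281.3 RPM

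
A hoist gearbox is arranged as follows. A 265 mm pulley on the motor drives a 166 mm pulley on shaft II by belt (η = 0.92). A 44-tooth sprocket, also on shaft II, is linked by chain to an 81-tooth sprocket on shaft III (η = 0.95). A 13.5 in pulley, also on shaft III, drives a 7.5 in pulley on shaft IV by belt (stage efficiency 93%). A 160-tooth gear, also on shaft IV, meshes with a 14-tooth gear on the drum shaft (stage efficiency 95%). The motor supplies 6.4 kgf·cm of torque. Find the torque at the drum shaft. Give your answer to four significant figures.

belt 166/265 = 0.62642 → τ = 6.4·0.62642·0.92 = 3.6883 kgf·cm
chain 81/44 = 1.8409 → τ = 3.6883·1.8409·0.95 = 6.4504 kgf·cm
belt 7.5/13.5 = 0.55556 → τ = 6.4504·0.55556·0.93 = 3.3327 kgf·cm
gear mesh 14/160 = 0.0875 → τ = 3.3327·0.0875·0.95 = 0.27703 kgf·cm

0.2770 kgf·cm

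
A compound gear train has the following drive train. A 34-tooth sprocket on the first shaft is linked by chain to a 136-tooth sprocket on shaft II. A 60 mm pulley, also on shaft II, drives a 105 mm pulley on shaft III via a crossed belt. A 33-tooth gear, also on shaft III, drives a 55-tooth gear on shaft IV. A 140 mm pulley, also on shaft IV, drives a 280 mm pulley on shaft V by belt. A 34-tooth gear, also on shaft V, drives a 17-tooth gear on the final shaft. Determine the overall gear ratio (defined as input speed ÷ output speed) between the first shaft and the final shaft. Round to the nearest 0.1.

11.7

Each stage contributes driven/driver: chain 136/34 = 4, belt 105/60 = 1.75, gear mesh 55/33 = 1.6667, belt 280/140 = 2, gear mesh 17/34 = 0.5.
Overall: 4 × 1.75 × 1.6667 × 2 × 0.5 = 11.667.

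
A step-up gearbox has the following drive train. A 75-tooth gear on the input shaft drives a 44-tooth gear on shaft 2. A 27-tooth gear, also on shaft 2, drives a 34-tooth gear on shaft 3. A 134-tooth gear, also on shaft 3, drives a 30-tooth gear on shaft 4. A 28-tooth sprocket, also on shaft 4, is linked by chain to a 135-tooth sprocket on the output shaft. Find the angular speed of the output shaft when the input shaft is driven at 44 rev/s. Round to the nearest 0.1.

Gear mesh: ratio = 44/75 = 0.58667, so shaft 2 turns at 44 / 0.58667 = 75 rev/s.
Gear mesh: ratio = 34/27 = 1.2593, so shaft 3 turns at 75 / 1.2593 = 59.559 rev/s.
Gear mesh: ratio = 30/134 = 0.22388, so shaft 4 turns at 59.559 / 0.22388 = 266.03 rev/s.
Chain: ratio = 135/28 = 4.8214, so the output shaft turns at 266.03 / 4.8214 = 55.176 rev/s.

55.2 rev/s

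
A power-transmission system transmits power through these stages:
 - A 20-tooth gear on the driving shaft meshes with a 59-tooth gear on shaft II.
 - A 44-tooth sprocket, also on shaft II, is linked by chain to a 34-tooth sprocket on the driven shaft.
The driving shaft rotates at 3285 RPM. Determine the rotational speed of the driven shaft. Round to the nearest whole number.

1441 RPM

the driving shaft → shaft II (gear mesh, 59/20): 3285 ÷ 2.95 = 1113.6 RPM
shaft II → the driven shaft (chain, 34/44): 1113.6 ÷ 0.77273 = 1441.1 RPM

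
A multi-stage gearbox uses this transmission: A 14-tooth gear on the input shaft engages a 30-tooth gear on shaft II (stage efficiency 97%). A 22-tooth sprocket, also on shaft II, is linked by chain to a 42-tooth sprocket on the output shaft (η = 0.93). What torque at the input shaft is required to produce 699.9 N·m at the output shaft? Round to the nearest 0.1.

189.7 N·m

Overall ratio R = 2.1429 × 1.9091 = 4.0909; overall efficiency η = 0.97 × 0.93 = 0.9021.
Input torque = output torque / (R × η) = 699.9 / (4.0909 × 0.9021) = 189.65 N·m.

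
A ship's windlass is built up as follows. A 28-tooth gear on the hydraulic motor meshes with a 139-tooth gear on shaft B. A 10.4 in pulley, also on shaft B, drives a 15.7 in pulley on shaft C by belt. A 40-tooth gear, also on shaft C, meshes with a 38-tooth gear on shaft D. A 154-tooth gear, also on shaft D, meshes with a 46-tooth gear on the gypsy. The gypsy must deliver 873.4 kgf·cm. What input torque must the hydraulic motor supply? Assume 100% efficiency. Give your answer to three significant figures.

411 kgf·cm

Overall ratio R = 4.9643 × 1.5096 × 0.95 × 0.2987 = 2.1266.
Input torque = output torque / R = 873.4 / 2.1266 = 410.7 kgf·cm.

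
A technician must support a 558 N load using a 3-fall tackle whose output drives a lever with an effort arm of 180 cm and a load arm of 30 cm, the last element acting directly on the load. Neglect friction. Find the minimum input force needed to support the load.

31 N

Block-and-tackle MA = number of supporting rope parts = 3.
Lever MA = effort arm / load arm = 180/30 = 6.
Combined ideal MA = 3 × 6 = 18.
Effort = load / MA = 558 / 18 = 31 N.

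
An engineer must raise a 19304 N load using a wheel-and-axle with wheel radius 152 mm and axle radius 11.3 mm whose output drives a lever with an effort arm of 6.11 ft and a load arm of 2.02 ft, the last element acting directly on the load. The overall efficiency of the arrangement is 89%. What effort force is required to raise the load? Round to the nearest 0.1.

Wheel-and-axle MA = R/r = 152/11.3 = 13.451.
Lever MA = effort arm / load arm = 6.11/2.02 = 3.0248.
Combined ideal MA = 13.451 × 3.0248 = 40.687.
Actual MA = 40.687 × 0.89 = 36.211.
Effort = load / actual MA = 19304 / 36.211 = 533.09 N.

533.1 N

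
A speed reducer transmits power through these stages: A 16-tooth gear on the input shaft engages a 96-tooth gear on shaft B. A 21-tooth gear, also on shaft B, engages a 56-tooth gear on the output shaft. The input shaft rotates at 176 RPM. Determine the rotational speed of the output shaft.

11 RPM

Gear mesh: ratio = 96/16 = 6, so shaft B turns at 176 / 6 = 29.333 RPM.
Gear mesh: ratio = 56/21 = 2.6667, so the output shaft turns at 29.333 / 2.6667 = 11 RPM.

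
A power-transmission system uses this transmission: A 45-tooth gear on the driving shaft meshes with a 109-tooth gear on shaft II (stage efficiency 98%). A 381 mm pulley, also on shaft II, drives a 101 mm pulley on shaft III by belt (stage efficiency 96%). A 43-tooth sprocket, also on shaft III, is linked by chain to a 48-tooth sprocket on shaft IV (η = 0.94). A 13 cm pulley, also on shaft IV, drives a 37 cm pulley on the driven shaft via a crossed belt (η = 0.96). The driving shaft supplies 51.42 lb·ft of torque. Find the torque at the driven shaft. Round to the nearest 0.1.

Gear mesh: ratio = 109/45 = 2.4222; torque at shaft II = 51.42 × 2.4222 × 0.98 = 122.06 lb·ft.
Belt: ratio = 101/381 = 0.26509; torque at shaft III = 122.06 × 0.26509 × 0.96 = 31.063 lb·ft.
Chain: ratio = 48/43 = 1.1163; torque at shaft IV = 31.063 × 1.1163 × 0.94 = 32.594 lb·ft.
Belt: ratio = 37/13 = 2.8462; torque at the driven shaft = 32.594 × 2.8462 × 0.96 = 89.057 lb·ft.

89.1 lb·ft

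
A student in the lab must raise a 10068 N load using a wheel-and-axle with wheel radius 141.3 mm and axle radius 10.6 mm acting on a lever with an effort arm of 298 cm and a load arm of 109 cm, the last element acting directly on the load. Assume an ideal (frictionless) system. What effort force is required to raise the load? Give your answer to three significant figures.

276 N

Wheel-and-axle MA = R/r = 141.3/10.6 = 13.33.
Lever MA = effort arm / load arm = 298/109 = 2.7339.
Combined ideal MA = 13.33 × 2.7339 = 36.444.
Effort = load / MA = 10068 / 36.444 = 276.26 N.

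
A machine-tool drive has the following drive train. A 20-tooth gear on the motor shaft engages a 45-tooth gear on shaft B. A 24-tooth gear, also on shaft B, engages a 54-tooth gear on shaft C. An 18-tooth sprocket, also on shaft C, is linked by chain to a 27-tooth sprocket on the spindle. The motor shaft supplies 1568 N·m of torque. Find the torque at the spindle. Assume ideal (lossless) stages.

gear mesh 45/20 = 2.25 → τ = 1568·2.25 = 3528 N·m
gear mesh 54/24 = 2.25 → τ = 3528·2.25 = 7938 N·m
chain 27/18 = 1.5 → τ = 7938·1.5 = 11907 N·m

11907 N·m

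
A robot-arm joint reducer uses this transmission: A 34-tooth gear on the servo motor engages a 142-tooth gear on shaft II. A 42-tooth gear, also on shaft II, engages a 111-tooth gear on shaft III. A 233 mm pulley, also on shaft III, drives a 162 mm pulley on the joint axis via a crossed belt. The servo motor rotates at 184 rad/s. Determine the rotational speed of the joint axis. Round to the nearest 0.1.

the servo motor → shaft II (gear mesh, 142/34): 184 ÷ 4.1765 = 44.056 rad/s
shaft II → shaft III (gear mesh, 111/42): 44.056 ÷ 2.6429 = 16.67 rad/s
shaft III → the joint axis (belt, 162/233): 16.67 ÷ 0.69528 = 23.976 rad/s

24.0 rad/s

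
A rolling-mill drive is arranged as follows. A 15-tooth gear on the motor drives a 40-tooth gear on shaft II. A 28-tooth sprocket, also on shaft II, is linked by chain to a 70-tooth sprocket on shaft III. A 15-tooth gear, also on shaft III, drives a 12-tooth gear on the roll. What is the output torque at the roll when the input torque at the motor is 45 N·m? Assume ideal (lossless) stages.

gear mesh 40/15 = 2.6667 → τ = 45·2.6667 = 120 N·m
chain 70/28 = 2.5 → τ = 120·2.5 = 300 N·m
gear mesh 12/15 = 0.8 → τ = 300·0.8 = 240 N·m

240 N·m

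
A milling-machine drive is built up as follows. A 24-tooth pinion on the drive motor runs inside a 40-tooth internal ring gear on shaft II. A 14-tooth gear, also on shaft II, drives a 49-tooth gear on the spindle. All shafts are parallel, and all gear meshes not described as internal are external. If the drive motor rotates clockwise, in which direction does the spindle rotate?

the drive motor → shaft II: internal mesh, same direction → CW.
shaft II → the spindle: external mesh, 1 reversal → CCW.
1 reversal in total — an odd number — so the spindle turns opposite to the drive motor.

counterclockwise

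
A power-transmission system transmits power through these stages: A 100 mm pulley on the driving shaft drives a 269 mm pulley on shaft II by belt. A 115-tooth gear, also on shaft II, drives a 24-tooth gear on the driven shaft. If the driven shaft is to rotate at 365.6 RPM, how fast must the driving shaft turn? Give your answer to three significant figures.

Overall ratio R = 2.69 × 0.2087 = 0.56139.
Required input speed = output speed × R = 365.6 × 0.56139 = 205.24 RPM.

205 RPM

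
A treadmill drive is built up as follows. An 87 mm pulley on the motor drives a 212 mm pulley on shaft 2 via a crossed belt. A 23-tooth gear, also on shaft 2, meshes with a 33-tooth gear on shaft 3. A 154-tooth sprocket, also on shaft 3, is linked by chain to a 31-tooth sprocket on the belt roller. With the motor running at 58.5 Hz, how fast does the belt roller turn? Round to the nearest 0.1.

83.1 Hz

the motor → shaft 2 (belt, 212/87): 58.5 ÷ 2.4368 = 24.007 Hz
shaft 2 → shaft 3 (gear mesh, 33/23): 24.007 ÷ 1.4348 = 16.732 Hz
shaft 3 → the belt roller (chain, 31/154): 16.732 ÷ 0.2013 = 83.121 Hz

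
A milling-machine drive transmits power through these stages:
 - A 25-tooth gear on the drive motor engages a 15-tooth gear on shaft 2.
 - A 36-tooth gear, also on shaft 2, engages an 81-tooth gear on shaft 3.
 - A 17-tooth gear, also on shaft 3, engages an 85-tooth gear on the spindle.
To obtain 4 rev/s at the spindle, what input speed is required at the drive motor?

Overall ratio R = 0.6 × 2.25 × 5 = 6.75.
Required input speed = output speed × R = 4 × 6.75 = 27 rev/s.

27 rev/s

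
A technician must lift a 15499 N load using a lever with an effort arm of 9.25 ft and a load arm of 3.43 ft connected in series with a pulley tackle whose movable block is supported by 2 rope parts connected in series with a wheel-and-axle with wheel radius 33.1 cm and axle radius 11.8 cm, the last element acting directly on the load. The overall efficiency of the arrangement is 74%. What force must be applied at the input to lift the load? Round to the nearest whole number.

1384 N

Lever MA = effort arm / load arm = 9.25/3.43 = 2.6968.
Block-and-tackle MA = number of supporting rope parts = 2.
Wheel-and-axle MA = R/r = 33.1/11.8 = 2.8051.
Combined ideal MA = 2.6968 × 2 × 2.8051 = 15.129.
Actual MA = 15.129 × 0.74 = 11.196.
Effort = load / actual MA = 15499 / 11.196 = 1384.4 N.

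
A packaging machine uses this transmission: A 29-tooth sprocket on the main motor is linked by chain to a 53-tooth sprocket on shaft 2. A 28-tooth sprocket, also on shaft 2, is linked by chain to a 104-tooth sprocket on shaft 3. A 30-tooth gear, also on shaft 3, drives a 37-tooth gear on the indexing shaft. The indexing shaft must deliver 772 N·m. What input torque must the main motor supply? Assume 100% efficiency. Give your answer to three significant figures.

Overall ratio R = 1.8276 × 3.7143 × 1.2333 = 8.3721.
Input torque = output torque / R = 772 / 8.3721 = 92.211 N·m.

92.2 N·m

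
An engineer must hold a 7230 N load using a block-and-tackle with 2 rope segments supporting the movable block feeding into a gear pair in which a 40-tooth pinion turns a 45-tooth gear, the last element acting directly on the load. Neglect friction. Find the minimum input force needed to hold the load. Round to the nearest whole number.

3213 N

Block-and-tackle MA = number of supporting rope parts = 2.
Gear pair MA = 45/40 = 1.125.
Combined ideal MA = 2 × 1.125 = 2.25.
Effort = load / MA = 7230 / 2.25 = 3213.3 N.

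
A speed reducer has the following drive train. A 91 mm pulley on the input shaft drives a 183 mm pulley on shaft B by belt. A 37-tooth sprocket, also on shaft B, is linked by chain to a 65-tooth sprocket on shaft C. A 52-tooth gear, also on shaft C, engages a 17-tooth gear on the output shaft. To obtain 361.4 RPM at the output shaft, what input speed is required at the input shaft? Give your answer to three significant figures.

417 RPM

Overall ratio R = 2.011 × 1.7568 × 0.32692 = 1.155.
Required input speed = output speed × R = 361.4 × 1.155 = 417.4 RPM.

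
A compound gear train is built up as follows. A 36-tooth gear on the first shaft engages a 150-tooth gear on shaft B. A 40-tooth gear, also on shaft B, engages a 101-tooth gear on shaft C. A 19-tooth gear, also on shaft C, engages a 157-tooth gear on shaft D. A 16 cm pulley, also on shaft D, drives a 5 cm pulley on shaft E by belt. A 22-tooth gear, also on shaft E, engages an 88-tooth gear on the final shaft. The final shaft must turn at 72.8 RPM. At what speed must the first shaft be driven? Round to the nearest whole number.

7911 RPM

Overall ratio R = 4.1667 × 2.525 × 8.2632 × 0.3125 × 4 = 108.67.
Required input speed = output speed × R = 72.8 × 108.67 = 7911.1 RPM.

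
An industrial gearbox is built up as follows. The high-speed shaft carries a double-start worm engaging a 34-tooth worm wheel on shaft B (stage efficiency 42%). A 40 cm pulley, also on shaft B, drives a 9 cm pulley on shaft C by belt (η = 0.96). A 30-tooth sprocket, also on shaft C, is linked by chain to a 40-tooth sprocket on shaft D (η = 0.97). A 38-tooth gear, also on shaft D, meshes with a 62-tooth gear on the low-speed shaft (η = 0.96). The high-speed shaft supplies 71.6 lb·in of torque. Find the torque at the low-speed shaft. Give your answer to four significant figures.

Worm: ratio = 34/2 = 17; torque at shaft B = 71.6 × 17 × 0.42 = 511.22 lb·in.
Belt: ratio = 9/40 = 0.225; torque at shaft C = 511.22 × 0.225 × 0.96 = 110.42 lb·in.
Chain: ratio = 40/30 = 1.3333; torque at shaft D = 110.42 × 1.3333 × 0.97 = 142.82 lb·in.
Gear mesh: ratio = 62/38 = 1.6316; torque at the low-speed shaft = 142.82 × 1.6316 × 0.96 = 223.69 lb·in.

223.7 lb·in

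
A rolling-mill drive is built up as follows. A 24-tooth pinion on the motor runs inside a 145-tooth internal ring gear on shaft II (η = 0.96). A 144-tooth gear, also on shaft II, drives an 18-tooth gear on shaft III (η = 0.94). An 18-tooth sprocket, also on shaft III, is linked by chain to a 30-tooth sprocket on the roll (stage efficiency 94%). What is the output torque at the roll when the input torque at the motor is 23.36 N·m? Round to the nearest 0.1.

24.9 N·m

Internal gear: ratio = 145/24 = 6.0417; torque at shaft II = 23.36 × 6.0417 × 0.96 = 135.49 N·m.
Gear mesh: ratio = 18/144 = 0.125; torque at shaft III = 135.49 × 0.125 × 0.94 = 15.92 N·m.
Chain: ratio = 30/18 = 1.6667; torque at the roll = 15.92 × 1.6667 × 0.94 = 24.941 N·m.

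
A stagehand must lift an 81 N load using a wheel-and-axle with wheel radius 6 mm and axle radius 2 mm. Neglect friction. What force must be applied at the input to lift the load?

Wheel-and-axle MA = R/r = 6/2 = 3.
Effort = load / MA = 81 / 3 = 27 N.

27 N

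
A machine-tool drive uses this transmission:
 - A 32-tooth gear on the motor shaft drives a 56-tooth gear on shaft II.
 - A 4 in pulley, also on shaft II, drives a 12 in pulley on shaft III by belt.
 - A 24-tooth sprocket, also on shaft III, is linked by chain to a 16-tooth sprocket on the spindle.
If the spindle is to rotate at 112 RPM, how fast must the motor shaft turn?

392 RPM

Overall ratio R = 1.75 × 3 × 0.66667 = 3.5.
Required input speed = output speed × R = 112 × 3.5 = 392 RPM.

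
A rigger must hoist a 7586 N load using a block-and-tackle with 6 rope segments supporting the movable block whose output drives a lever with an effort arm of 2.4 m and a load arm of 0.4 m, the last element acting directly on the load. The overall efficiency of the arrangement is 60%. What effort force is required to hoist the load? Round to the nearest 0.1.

Block-and-tackle MA = number of supporting rope parts = 6.
Lever MA = effort arm / load arm = 2.4/0.4 = 6.
Combined ideal MA = 6 × 6 = 36.
Actual MA = 36 × 0.60 = 21.6.
Effort = load / actual MA = 7586 / 21.6 = 351.2 N.

351.2 N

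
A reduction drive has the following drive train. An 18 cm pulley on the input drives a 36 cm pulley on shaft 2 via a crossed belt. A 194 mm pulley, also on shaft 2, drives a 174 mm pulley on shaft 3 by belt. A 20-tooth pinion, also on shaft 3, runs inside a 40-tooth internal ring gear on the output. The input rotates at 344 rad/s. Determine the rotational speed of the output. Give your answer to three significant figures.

belt 36/18 = 2 → 344/2 = 172 rad/s
belt 174/194 = 0.89691 → 172/0.89691 = 191.77 rad/s
internal gear 40/20 = 2 → 191.77/2 = 95.885 rad/s

95.9 rad/s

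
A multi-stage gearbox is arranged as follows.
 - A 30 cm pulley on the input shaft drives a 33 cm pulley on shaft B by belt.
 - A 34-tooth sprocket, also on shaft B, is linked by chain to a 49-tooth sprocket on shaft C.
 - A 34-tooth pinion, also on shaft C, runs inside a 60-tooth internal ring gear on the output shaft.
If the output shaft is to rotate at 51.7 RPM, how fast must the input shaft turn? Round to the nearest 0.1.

144.6 RPM

Overall ratio R = 1.1 × 1.4412 × 1.7647 = 2.7976.
Required input speed = output speed × R = 51.7 × 2.7976 = 144.63 RPM.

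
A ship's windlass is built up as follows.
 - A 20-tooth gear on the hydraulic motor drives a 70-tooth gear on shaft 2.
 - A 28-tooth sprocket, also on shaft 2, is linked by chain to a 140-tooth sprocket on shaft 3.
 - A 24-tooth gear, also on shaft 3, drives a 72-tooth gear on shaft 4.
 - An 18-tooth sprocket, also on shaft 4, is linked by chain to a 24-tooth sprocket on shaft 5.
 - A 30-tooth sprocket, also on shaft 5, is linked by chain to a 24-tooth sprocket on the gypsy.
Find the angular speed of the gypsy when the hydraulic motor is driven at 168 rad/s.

3 rad/s

gear mesh 70/20 = 3.5 → 168/3.5 = 48 rad/s
chain 140/28 = 5 → 48/5 = 9.6 rad/s
gear mesh 72/24 = 3 → 9.6/3 = 3.2 rad/s
chain 24/18 = 1.3333 → 3.2/1.3333 = 2.4 rad/s
chain 24/30 = 0.8 → 2.4/0.8 = 3 rad/s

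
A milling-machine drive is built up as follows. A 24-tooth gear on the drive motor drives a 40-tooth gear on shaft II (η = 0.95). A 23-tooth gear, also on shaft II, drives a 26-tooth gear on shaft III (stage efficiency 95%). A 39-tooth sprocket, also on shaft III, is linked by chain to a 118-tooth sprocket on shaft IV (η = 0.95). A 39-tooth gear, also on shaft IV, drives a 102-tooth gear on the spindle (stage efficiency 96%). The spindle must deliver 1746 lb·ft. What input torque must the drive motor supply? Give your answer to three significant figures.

Overall ratio R = 1.6667 × 1.1304 × 3.0256 × 2.6154 = 14.909; overall efficiency η = 0.95 × 0.95 × 0.95 × 0.96 = 0.8231.
Input torque = output torque / (R × η) = 1746 / (14.909 × 0.8231) = 142.28 lb·ft.

142 lb·ft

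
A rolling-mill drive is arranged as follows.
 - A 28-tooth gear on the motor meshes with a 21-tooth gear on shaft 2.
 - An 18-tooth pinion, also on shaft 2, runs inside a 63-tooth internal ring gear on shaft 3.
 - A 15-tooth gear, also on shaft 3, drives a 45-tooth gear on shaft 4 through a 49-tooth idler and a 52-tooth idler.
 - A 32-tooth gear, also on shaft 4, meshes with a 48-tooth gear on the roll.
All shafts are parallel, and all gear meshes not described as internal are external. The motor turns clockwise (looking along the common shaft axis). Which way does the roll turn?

counterclockwise

the motor → shaft 2: external mesh, 1 reversal → CCW.
shaft 2 → shaft 3: internal mesh, same direction → CCW.
shaft 3 → shaft 4: driver → idler → idler → driven is 3 external meshes, 3 reversals → CW.
shaft 4 → the roll: external mesh, 1 reversal → CCW.
5 reversals in total — an odd number — so the roll turns opposite to the motor.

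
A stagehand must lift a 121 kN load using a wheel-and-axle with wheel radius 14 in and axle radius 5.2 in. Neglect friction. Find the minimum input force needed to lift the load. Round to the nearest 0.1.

44.9 kN

Wheel-and-axle MA = R/r = 14/5.2 = 2.6923.
Effort = load / MA = 121 / 2.6923 = 44.943 kN.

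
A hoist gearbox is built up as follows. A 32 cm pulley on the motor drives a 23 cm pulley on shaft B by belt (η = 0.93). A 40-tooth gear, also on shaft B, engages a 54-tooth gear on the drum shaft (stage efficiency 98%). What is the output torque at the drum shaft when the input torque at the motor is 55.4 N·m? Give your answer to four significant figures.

48.99 N·m

After the belt (23/32): 55.4 × 0.71875 × 0.93 = 37.031 N·m
After the gear mesh (54/40): 37.031 × 1.35 × 0.98 = 48.993 N·m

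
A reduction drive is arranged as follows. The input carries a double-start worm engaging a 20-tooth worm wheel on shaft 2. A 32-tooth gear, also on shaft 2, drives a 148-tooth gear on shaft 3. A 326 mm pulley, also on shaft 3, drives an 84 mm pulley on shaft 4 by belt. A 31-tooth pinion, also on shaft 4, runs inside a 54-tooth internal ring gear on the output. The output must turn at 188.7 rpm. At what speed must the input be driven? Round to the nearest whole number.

3917 rpm

Overall ratio R = 10 × 4.625 × 0.25767 × 1.7419 = 20.759.
Required input speed = output speed × R = 188.7 × 20.759 = 3917.2 rpm.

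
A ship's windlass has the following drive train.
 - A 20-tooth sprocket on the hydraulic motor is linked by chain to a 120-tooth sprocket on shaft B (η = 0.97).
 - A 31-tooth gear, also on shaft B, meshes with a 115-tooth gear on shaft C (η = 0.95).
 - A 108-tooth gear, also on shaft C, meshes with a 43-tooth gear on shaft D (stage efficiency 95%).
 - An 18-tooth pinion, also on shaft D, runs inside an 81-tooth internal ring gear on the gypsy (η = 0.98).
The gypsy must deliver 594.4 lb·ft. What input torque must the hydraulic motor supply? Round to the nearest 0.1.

17.4 lb·ft

Overall ratio R = 6 × 3.7097 × 0.39815 × 4.5 = 39.879; overall efficiency η = 0.97 × 0.95 × 0.95 × 0.98 = 0.8579.
Input torque = output torque / (R × η) = 594.4 / (39.879 × 0.8579) = 17.374 lb·ft.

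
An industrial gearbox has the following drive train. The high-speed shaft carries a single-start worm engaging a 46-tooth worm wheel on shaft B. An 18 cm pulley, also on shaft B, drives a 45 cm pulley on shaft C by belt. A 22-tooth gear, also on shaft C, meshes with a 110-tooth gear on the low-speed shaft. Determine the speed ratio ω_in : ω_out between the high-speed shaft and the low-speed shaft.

575

Each stage contributes driven/driver: worm 46/1 = 46, belt 45/18 = 2.5, gear mesh 110/22 = 5.
Overall: 46 × 2.5 × 5 = 575.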